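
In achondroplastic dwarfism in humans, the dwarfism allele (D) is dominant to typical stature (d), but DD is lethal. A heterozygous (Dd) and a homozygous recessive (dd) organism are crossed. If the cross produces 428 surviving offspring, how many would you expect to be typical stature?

Cross: Dd × dd
Punnett square offspring (before lethality): 2 Dd, 2 dd
No DD offspring are produced in this cross.
typical stature: 2 out of 4 → fraction 1/2
Expected count = 1/2 × 428 = 214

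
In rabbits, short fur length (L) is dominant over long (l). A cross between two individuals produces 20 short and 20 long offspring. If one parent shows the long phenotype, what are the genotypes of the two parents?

Observed offspring: 20 short, 20 long
The observed ratio simplifies to 1:1. One parent shows long, so its genotype must be ll. A 1:1 offspring split requires the other parent to be heterozygous (Ll).
Parent genotypes: ll × Ll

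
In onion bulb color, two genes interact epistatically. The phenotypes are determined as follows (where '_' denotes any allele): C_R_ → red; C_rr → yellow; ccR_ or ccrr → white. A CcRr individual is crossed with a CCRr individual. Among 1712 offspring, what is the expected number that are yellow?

Cross: CcRr × CCRr — consider each gene separately:
C gene: Cc × CC → 2 CC, 2 Cc → 4 C_ (out of 4)
R gene: Rr × Rr → 1 RR, 2 Rr, 1 rr → 3 R_ : 1 rr (out of 4)
Genotype classes (out of 4 × 4 = 16): C_R_ = 4×3 = 12; C_rr = 4×1 = 4
Apply the phenotype rules: C_R_ (12) → red; C_rr (4) → yellow
Phenotype counts (out of 16): 12 red, 4 yellow
yellow: 4 out of 16 → fraction 1/4
Expected count = 1/4 × 1712 = 428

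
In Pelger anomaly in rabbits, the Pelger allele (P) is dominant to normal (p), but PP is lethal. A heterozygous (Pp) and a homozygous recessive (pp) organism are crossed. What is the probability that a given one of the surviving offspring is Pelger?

Cross: Pp × pp
Punnett square offspring (before lethality): 2 Pp, 2 pp
No PP offspring are produced in this cross.
Pelger: 2 out of 4
Probability: 2/4 = 1/2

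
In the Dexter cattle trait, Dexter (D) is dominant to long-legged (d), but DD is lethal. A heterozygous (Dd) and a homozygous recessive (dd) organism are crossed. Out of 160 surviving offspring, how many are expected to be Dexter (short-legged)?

Cross: Dd × dd
Punnett square offspring (before lethality): 2 Dd, 2 dd
No DD offspring are produced in this cross.
Dexter (short-legged): 2 out of 4 → fraction 1/2
Expected count = 1/2 × 160 = 80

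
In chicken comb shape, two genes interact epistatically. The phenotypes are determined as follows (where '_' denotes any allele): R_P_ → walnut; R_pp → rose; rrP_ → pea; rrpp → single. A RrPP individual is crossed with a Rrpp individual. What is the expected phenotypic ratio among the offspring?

Cross: RrPP × Rrpp — consider each gene separately:
R gene: Rr × Rr → 1 RR, 2 Rr, 1 rr → 3 R_ : 1 rr (out of 4)
P gene: PP × pp → 4 Pp → 4 P_ (out of 4)
Genotype classes (out of 4 × 4 = 16): R_P_ = 3×4 = 12; rrP_ = 1×4 = 4
Apply the phenotype rules: R_P_ (12) → walnut; rrP_ (4) → pea
Phenotype counts (out of 16): 12 walnut, 4 pea
Ratio: 3 walnut : 1 pea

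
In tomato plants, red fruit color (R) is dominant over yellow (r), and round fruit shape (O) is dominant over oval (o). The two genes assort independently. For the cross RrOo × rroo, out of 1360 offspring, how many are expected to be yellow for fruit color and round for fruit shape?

Dihybrid cross RrOo × rroo — consider each gene separately:
fruit color: Rr × rr → 2 Rr, 2 rr → 2 R_ : 2 rr (out of 4)
fruit shape: Oo × oo → 2 Oo, 2 oo → 2 O_ : 2 oo (out of 4)
Looking for: yellow (rr) and round (O_)
P(yellow) = 2/4, P(round) = 2/4
P(both) = 2/4 × 2/4 = 4/16 = 1/4
Expected count = 1/4 × 1360 = 340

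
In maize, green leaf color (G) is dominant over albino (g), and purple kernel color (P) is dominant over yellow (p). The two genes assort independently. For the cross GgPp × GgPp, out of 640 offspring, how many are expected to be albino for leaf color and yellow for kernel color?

Dihybrid cross GgPp × GgPp — consider each gene separately:
leaf color: Gg × Gg → 1 GG, 2 Gg, 1 gg → 3 G_ : 1 gg (out of 4)
kernel color: Pp × Pp → 1 PP, 2 Pp, 1 pp → 3 P_ : 1 pp (out of 4)
Looking for: albino (gg) and yellow (pp)
P(albino) = 1/4, P(yellow) = 1/4
P(both) = 1/4 × 1/4 = 1/16
Expected count = 1/16 × 640 = 40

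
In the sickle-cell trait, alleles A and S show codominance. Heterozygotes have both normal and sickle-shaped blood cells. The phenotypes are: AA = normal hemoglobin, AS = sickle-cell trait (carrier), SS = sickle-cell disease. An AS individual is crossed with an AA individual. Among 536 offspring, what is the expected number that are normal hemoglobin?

Punnett square for AS × AA:
Offspring genotypes: 2 AA, 2 AS
Phenotype counts: 2 normal hemoglobin, 2 sickle-cell trait (carrier)
normal hemoglobin: 2 out of 4 → fraction 1/2
Expected count = 1/2 × 536 = 268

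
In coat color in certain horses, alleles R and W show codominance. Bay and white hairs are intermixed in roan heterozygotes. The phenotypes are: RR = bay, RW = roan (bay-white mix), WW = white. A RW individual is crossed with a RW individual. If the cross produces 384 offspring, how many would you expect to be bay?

Punnett square for RW × RW:
Offspring genotypes: 1 RR, 2 RW, 1 WW
Phenotype counts: 1 bay, 2 roan (bay-white mix), 1 white
bay: 1 out of 4 → fraction 1/4
Expected count = 1/4 × 384 = 96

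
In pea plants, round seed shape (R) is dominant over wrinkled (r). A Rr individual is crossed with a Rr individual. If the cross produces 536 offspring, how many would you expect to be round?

Punnett square for Rr × Rr:
Offspring genotypes: 1 RR, 2 Rr, 1 rr
round: 3, wrinkled: 1
round: 3 out of 4 → fraction 3/4
Expected count = 3/4 × 536 = 402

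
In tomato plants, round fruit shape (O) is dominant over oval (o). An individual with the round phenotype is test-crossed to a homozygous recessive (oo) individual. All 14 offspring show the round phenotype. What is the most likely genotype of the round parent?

Test cross: ? × oo
All offspring are round.
If the unknown parent were heterozygous (Oo), about half of 14 offspring would be oval; none are. The unknown parent is most likely homozygous dominant (OO).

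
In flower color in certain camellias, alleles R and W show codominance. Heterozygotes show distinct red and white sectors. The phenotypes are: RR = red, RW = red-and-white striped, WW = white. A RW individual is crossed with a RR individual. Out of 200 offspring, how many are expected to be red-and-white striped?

Punnett square for RW × RR:
Offspring genotypes: 2 RR, 2 RW
Phenotype counts: 2 red, 2 red-and-white striped
red-and-white striped: 2 out of 4 → fraction 1/2
Expected count = 1/2 × 200 = 100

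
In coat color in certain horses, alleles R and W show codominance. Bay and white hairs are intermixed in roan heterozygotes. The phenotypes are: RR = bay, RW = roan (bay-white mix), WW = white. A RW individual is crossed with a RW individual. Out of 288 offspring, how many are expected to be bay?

Punnett square for RW × RW:
Offspring genotypes: 1 RR, 2 RW, 1 WW
Phenotype counts: 1 bay, 2 roan (bay-white mix), 1 white
bay: 1 out of 4 → fraction 1/4
Expected count = 1/4 × 288 = 72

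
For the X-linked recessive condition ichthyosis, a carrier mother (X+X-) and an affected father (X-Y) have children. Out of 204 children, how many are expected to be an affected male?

Cross: X+X- × X-Y
Offspring: 1 X+X-, 1 X+Y, 1 X-X-, 1 X-Y
Probability of an affected male: 1/4
Expected count = 1/4 × 204 = 51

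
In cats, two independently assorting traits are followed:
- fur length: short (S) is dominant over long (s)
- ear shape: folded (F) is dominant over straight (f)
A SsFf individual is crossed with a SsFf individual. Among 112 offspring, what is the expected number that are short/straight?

Dihybrid cross SsFf × SsFf — consider each gene separately:
fur length: Ss × Ss → 1 SS, 2 Ss, 1 ss → 3 S_ : 1 ss (out of 4)
ear shape: Ff × Ff → 1 FF, 2 Ff, 1 ff → 3 F_ : 1 ff (out of 4)
Combine (counts out of 4 × 4 = 16): short/folded (S_F_) = 3×3 = 9; short/straight (S_ff) = 3×1 = 3; long/folded (ssF_) = 1×3 = 3; long/straight (ssff) = 1×1 = 1
Phenotype counts (out of 16): 9 short/folded, 3 short/straight, 3 long/folded, 1 long/straight
short/straight: 3 out of 16 → fraction 3/16
Expected count = 3/16 × 112 = 21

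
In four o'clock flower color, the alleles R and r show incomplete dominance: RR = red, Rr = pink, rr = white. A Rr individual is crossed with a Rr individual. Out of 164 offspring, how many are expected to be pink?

Punnett square for Rr × Rr:
Offspring genotypes: 1 RR, 2 Rr, 1 rr
Phenotype counts: 1 red, 2 pink, 1 white
pink: 2 out of 4 → fraction 1/2
Expected count = 1/2 × 164 = 82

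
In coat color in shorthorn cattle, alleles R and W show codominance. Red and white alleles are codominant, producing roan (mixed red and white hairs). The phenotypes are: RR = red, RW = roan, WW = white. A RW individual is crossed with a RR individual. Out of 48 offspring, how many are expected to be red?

Punnett square for RW × RR:
Offspring genotypes: 2 RR, 2 RW
Phenotype counts: 2 red, 2 roan
red: 2 out of 4 → fraction 1/2
Expected count = 1/2 × 48 = 24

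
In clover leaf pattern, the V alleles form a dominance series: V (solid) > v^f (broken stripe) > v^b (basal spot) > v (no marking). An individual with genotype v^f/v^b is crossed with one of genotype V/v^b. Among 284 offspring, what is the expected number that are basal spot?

Cross: v^f/v^b × V/v^b
Allele dominance: V > v^f > v^b > v
Offspring genotypes: 1 V/v^f, 1 v^f/v^b, 1 V/v^b, 1 v^b/v^b
Phenotype counts: 2 solid, 1 broken stripe, 1 basal spot
basal spot: 1 out of 4 → fraction 1/4
Expected count = 1/4 × 284 = 71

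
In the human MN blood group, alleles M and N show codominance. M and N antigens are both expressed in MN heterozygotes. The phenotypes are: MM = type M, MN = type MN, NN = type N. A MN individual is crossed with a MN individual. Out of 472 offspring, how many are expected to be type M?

Punnett square for MN × MN:
Offspring genotypes: 1 MM, 2 MN, 1 NN
Phenotype counts: 1 type M, 2 type MN, 1 type N
type M: 1 out of 4 → fraction 1/4
Expected count = 1/4 × 472 = 118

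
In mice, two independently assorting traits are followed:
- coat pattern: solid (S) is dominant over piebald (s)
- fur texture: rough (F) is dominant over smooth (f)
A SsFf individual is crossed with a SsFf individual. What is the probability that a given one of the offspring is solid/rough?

Dihybrid cross SsFf × SsFf — consider each gene separately:
coat pattern: Ss × Ss → 1 SS, 2 Ss, 1 ss → 3 S_ : 1 ss (out of 4)
fur texture: Ff × Ff → 1 FF, 2 Ff, 1 ff → 3 F_ : 1 ff (out of 4)
Combine (counts out of 4 × 4 = 16): solid/rough (S_F_) = 3×3 = 9; solid/smooth (S_ff) = 3×1 = 3; piebald/rough (ssF_) = 1×3 = 3; piebald/smooth (ssff) = 1×1 = 1
Phenotype counts (out of 16): 9 solid/rough, 3 solid/smooth, 3 piebald/rough, 1 piebald/smooth
solid/rough: 9 out of 16
Probability: 9/16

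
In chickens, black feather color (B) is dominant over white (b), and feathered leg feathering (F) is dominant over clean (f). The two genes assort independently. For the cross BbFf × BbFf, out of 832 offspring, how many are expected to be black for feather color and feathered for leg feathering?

Dihybrid cross BbFf × BbFf — consider each gene separately:
feather color: Bb × Bb → 1 BB, 2 Bb, 1 bb → 3 B_ : 1 bb (out of 4)
leg feathering: Ff × Ff → 1 FF, 2 Ff, 1 ff → 3 F_ : 1 ff (out of 4)
Looking for: black (B_) and feathered (F_)
P(black) = 3/4, P(feathered) = 3/4
P(both) = 3/4 × 3/4 = 9/16
Expected count = 9/16 × 832 = 468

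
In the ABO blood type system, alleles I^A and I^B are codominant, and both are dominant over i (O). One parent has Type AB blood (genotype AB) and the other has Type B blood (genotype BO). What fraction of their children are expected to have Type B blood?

Cross: AB × BO
Possible offspring genotypes: 1 AB, 1 AO, 1 BB, 1 BO
Blood type counts: 1 Type AB, 1 Type A, 2 Type B
Probability of Type B: 2/4 = 1/2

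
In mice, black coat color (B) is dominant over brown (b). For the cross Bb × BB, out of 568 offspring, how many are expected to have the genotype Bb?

Punnett square for Bb × BB:
Offspring genotypes: 2 BB, 2 Bb
Total offspring: 4
Count with target: 2
Probability: 2/4 = 1/2
Expected count = 1/2 × 568 = 284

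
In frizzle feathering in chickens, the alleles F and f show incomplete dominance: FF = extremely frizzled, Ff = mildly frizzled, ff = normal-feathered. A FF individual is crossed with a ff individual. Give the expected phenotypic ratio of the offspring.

Punnett square for FF × ff:
Offspring genotypes: 4 Ff
Phenotype counts: 4 mildly frizzled
Ratio: all mildly frizzled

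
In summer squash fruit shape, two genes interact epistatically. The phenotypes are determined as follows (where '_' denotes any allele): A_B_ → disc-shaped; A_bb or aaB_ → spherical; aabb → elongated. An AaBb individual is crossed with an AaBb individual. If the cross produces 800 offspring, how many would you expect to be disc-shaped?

Cross: AaBb × AaBb — consider each gene separately:
A gene: Aa × Aa → 1 AA, 2 Aa, 1 aa → 3 A_ : 1 aa (out of 4)
B gene: Bb × Bb → 1 BB, 2 Bb, 1 bb → 3 B_ : 1 bb (out of 4)
Genotype classes (out of 4 × 4 = 16): A_B_ = 3×3 = 9; A_bb = 3×1 = 3; aaB_ = 1×3 = 3; aabb = 1×1 = 1
Apply the phenotype rules: A_B_ (9) → disc-shaped; A_bb (3) + aaB_ (3) → spherical; aabb (1) → elongated
Phenotype counts (out of 16): 9 disc-shaped, 6 spherical, 1 elongated
disc-shaped: 9 out of 16 → fraction 9/16
Expected count = 9/16 × 800 = 450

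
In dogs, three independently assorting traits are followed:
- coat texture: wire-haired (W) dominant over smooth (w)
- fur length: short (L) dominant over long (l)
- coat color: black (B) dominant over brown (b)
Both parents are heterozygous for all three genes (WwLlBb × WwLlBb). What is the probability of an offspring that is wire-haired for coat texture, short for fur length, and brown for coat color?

Trihybrid cross: WwLlBb × WwLlBb
Each trait segregates independently with a 3:1 phenotypic ratio, so each gene contributes 3/4 (dominant) or 1/4 (recessive).
Target: wire-haired (coat texture), short (fur length), brown (coat color)
Probability = product of independent per-trait probabilities
= 3/4 × 3/4 × 1/4 = 9/64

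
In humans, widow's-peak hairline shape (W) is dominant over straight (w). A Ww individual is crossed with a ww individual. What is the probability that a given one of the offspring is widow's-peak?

Punnett square for Ww × ww:
Offspring genotypes: 2 Ww, 2 ww
widow's-peak: 2, straight: 2
widow's-peak: 2 out of 4
Probability: 2/4 = 1/2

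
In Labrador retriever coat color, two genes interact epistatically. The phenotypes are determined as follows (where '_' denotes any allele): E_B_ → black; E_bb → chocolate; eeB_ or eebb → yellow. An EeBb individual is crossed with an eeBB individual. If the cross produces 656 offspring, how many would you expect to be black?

Cross: EeBb × eeBB — consider each gene separately:
E gene: Ee × ee → 2 Ee, 2 ee → 2 E_ : 2 ee (out of 4)
B gene: Bb × BB → 2 BB, 2 Bb → 4 B_ (out of 4)
Genotype classes (out of 4 × 4 = 16): E_B_ = 2×4 = 8; eeB_ = 2×4 = 8
Apply the phenotype rules: E_B_ (8) → black; eeB_ (8) → yellow
Phenotype counts (out of 16): 8 black, 8 yellow
black: 8 out of 16 → fraction 1/2
Expected count = 1/2 × 656 = 328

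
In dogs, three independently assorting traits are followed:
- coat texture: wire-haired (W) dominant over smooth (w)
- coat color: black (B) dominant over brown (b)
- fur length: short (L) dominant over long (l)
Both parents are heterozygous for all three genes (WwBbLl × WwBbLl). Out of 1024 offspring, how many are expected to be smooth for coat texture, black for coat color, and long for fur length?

Trihybrid cross: WwBbLl × WwBbLl
Each trait segregates independently with a 3:1 phenotypic ratio, so each gene contributes 3/4 (dominant) or 1/4 (recessive).
Target: smooth (coat texture), black (coat color), long (fur length)
Probability = product of independent per-trait probabilities
= 1/4 × 3/4 × 1/4 = 3/64
Expected count = 3/64 × 1024 = 48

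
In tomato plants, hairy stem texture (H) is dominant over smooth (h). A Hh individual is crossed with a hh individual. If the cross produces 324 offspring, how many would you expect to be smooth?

Punnett square for Hh × hh:
Offspring genotypes: 2 Hh, 2 hh
hairy: 2, smooth: 2
smooth: 2 out of 4 → fraction 1/2
Expected count = 1/2 × 324 = 162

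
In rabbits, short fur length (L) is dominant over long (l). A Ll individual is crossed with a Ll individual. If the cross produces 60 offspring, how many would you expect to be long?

Punnett square for Ll × Ll:
Offspring genotypes: 1 LL, 2 Ll, 1 ll
short: 3, long: 1
long: 1 out of 4 → fraction 1/4
Expected count = 1/4 × 60 = 15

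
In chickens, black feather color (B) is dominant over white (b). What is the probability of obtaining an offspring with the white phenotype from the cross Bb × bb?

Punnett square for Bb × bb:
Offspring genotypes: 2 Bb, 2 bb
Total offspring: 4
Count with target: 2
Probability: 2/4 = 1/2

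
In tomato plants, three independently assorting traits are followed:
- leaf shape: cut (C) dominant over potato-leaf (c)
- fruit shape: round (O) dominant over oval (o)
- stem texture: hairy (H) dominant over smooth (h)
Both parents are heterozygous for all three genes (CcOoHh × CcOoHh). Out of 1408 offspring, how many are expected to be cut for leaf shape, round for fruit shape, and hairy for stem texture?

Trihybrid cross: CcOoHh × CcOoHh
Each trait segregates independently with a 3:1 phenotypic ratio, so each gene contributes 3/4 (dominant) or 1/4 (recessive).
Target: cut (leaf shape), round (fruit shape), hairy (stem texture)
Probability = product of independent per-trait probabilities
= 3/4 × 3/4 × 3/4 = 27/64
Expected count = 27/64 × 1408 = 594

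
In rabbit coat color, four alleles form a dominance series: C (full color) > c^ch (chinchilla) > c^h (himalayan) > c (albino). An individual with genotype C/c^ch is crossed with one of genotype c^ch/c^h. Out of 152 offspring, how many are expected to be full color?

Cross: C/c^ch × c^ch/c^h
Allele dominance: C > c^ch > c^h > c
Offspring genotypes: 1 C/c^ch, 1 C/c^h, 1 c^ch/c^ch, 1 c^ch/c^h
Phenotype counts: 2 full color, 2 chinchilla
full color: 2 out of 4 → fraction 1/2
Expected count = 1/2 × 152 = 76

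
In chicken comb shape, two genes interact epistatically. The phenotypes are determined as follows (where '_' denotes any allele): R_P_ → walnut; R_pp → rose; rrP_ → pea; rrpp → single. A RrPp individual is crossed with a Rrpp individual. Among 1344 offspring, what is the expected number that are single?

Cross: RrPp × Rrpp — consider each gene separately:
R gene: Rr × Rr → 1 RR, 2 Rr, 1 rr → 3 R_ : 1 rr (out of 4)
P gene: Pp × pp → 2 Pp, 2 pp → 2 P_ : 2 pp (out of 4)
Genotype classes (out of 4 × 4 = 16): R_P_ = 3×2 = 6; R_pp = 3×2 = 6; rrP_ = 1×2 = 2; rrpp = 1×2 = 2
Apply the phenotype rules: R_P_ (6) → walnut; R_pp (6) → rose; rrP_ (2) → pea; rrpp (2) → single
Phenotype counts (out of 16): 6 walnut, 6 rose, 2 pea, 2 single
single: 2 out of 16 → fraction 1/8
Expected count = 1/8 × 1344 = 168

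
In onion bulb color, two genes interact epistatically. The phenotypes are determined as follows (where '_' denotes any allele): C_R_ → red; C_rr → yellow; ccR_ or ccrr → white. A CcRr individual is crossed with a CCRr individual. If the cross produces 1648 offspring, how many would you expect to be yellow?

Cross: CcRr × CCRr — consider each gene separately:
C gene: Cc × CC → 2 CC, 2 Cc → 4 C_ (out of 4)
R gene: Rr × Rr → 1 RR, 2 Rr, 1 rr → 3 R_ : 1 rr (out of 4)
Genotype classes (out of 4 × 4 = 16): C_R_ = 4×3 = 12; C_rr = 4×1 = 4
Apply the phenotype rules: C_R_ (12) → red; C_rr (4) → yellow
Phenotype counts (out of 16): 12 red, 4 yellow
yellow: 4 out of 16 → fraction 1/4
Expected count = 1/4 × 1648 = 412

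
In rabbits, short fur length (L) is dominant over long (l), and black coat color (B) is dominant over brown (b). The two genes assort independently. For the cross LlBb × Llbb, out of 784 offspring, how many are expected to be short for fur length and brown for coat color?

Dihybrid cross LlBb × Llbb — consider each gene separately:
fur length: Ll × Ll → 1 LL, 2 Ll, 1 ll → 3 L_ : 1 ll (out of 4)
coat color: Bb × bb → 2 Bb, 2 bb → 2 B_ : 2 bb (out of 4)
Looking for: short (L_) and brown (bb)
P(short) = 3/4, P(brown) = 2/4
P(both) = 3/4 × 2/4 = 6/16 = 3/8
Expected count = 3/8 × 784 = 294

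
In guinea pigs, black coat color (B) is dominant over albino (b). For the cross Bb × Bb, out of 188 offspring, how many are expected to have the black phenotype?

Punnett square for Bb × Bb:
Offspring genotypes: 1 BB, 2 Bb, 1 bb
Total offspring: 4
Count with target: 3
Probability: 3/4
Expected count = 3/4 × 188 = 141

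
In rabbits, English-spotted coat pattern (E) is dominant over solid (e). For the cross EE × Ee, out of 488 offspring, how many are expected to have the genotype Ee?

Punnett square for EE × Ee:
Offspring genotypes: 2 EE, 2 Ee
Total offspring: 4
Count with target: 2
Probability: 2/4 = 1/2
Expected count = 1/2 × 488 = 244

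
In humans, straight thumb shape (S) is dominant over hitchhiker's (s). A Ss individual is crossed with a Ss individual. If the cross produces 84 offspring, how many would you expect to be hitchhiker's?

Punnett square for Ss × Ss:
Offspring genotypes: 1 SS, 2 Ss, 1 ss
straight: 3, hitchhiker's: 1
hitchhiker's: 1 out of 4 → fraction 1/4
Expected count = 1/4 × 84 = 21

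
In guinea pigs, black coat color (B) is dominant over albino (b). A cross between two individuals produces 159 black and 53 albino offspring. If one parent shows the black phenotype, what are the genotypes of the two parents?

Observed offspring: 159 black, 53 albino
The observed ratio simplifies to 3:1. Albino (bb) offspring appear, so each parent must contribute one b allele. The parent stated to show black carries B, so it is Bb. The other parent is then either Bb or bb: Bb × bb would give a 1:1 split, whereas Bb × Bb gives 3:1 — matching the data. So both parents are heterozygous (Bb × Bb).
Parent genotypes: Bb × Bb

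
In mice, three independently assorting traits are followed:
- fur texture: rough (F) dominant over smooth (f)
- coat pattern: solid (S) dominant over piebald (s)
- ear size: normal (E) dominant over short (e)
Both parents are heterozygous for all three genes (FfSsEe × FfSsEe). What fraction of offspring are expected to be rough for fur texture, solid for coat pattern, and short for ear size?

Trihybrid cross: FfSsEe × FfSsEe
Each trait segregates independently with a 3:1 phenotypic ratio, so each gene contributes 3/4 (dominant) or 1/4 (recessive).
Target: rough (fur texture), solid (coat pattern), short (ear size)
Probability = product of independent per-trait probabilities
= 3/4 × 3/4 × 1/4 = 9/64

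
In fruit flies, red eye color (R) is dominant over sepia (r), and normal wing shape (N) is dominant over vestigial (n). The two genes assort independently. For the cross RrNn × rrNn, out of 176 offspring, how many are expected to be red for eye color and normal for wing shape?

Dihybrid cross RrNn × rrNn — consider each gene separately:
eye color: Rr × rr → 2 Rr, 2 rr → 2 R_ : 2 rr (out of 4)
wing shape: Nn × Nn → 1 NN, 2 Nn, 1 nn → 3 N_ : 1 nn (out of 4)
Looking for: red (R_) and normal (N_)
P(red) = 2/4, P(normal) = 3/4
P(both) = 2/4 × 3/4 = 6/16 = 3/8
Expected count = 3/8 × 176 = 66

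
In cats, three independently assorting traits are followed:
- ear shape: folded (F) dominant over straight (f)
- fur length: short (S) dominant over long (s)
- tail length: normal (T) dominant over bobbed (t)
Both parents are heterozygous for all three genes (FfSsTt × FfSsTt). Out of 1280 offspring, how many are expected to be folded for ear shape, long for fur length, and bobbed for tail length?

Trihybrid cross: FfSsTt × FfSsTt
Each trait segregates independently with a 3:1 phenotypic ratio, so each gene contributes 3/4 (dominant) or 1/4 (recessive).
Target: folded (ear shape), long (fur length), bobbed (tail length)
Probability = product of independent per-trait probabilities
= 3/4 × 1/4 × 1/4 = 3/64
Expected count = 3/64 × 1280 = 60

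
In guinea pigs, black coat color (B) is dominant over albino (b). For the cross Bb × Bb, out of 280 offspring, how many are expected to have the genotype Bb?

Punnett square for Bb × Bb:
Offspring genotypes: 1 BB, 2 Bb, 1 bb
Total offspring: 4
Count with target: 2
Probability: 2/4 = 1/2
Expected count = 1/2 × 280 = 140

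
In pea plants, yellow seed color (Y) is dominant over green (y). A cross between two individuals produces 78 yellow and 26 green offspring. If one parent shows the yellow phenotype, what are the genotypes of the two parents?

Observed offspring: 78 yellow, 26 green
The observed ratio simplifies to 3:1. Green (yy) offspring appear, so each parent must contribute one y allele. The parent stated to show yellow carries Y, so it is Yy. The other parent is then either Yy or yy: Yy × yy would give a 1:1 split, whereas Yy × Yy gives 3:1 — matching the data. So both parents are heterozygous (Yy × Yy).
Parent genotypes: Yy × Yy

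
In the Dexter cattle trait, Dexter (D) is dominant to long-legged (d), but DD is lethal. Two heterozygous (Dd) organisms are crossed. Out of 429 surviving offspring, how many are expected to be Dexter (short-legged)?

Cross: Dd × Dd
Punnett square offspring (before lethality): 1 DD, 2 Dd, 1 dd
The DD genotype is lethal (embryos die); surviving offspring: 2 Dd, 1 dd
Dexter (short-legged): 2 out of 3 → fraction 2/3
Expected count = 2/3 × 429 = 286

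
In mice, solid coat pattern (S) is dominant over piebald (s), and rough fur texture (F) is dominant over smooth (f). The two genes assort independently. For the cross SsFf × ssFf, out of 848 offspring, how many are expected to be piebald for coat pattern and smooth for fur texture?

Dihybrid cross SsFf × ssFf — consider each gene separately:
coat pattern: Ss × ss → 2 Ss, 2 ss → 2 S_ : 2 ss (out of 4)
fur texture: Ff × Ff → 1 FF, 2 Ff, 1 ff → 3 F_ : 1 ff (out of 4)
Looking for: piebald (ss) and smooth (ff)
P(piebald) = 2/4, P(smooth) = 1/4
P(both) = 2/4 × 1/4 = 2/16 = 1/8
Expected count = 1/8 × 848 = 106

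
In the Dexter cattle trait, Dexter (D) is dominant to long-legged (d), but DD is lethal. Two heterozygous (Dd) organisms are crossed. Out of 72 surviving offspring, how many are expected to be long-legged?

Cross: Dd × Dd
Punnett square offspring (before lethality): 1 DD, 2 Dd, 1 dd
The DD genotype is lethal (embryos die); surviving offspring: 2 Dd, 1 dd
long-legged: 1 out of 3 → fraction 1/3
Expected count = 1/3 × 72 = 24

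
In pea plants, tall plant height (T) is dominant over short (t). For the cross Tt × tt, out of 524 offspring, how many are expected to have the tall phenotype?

Punnett square for Tt × tt:
Offspring genotypes: 2 Tt, 2 tt
Total offspring: 4
Count with target: 2
Probability: 2/4 = 1/2
Expected count = 1/2 × 524 = 262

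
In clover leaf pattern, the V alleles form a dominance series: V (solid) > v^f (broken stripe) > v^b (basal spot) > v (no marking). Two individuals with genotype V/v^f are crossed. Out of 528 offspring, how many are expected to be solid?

Cross: V/v^f × V/v^f
Allele dominance: V > v^f > v^b > v
Offspring genotypes: 1 V/V, 2 V/v^f, 1 v^f/v^f
Phenotype counts: 3 solid, 1 broken stripe
solid: 3 out of 4 → fraction 3/4
Expected count = 3/4 × 528 = 396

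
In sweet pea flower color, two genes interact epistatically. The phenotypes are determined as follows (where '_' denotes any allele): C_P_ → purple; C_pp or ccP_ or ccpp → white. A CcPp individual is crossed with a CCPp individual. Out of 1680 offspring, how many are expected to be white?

Cross: CcPp × CCPp — consider each gene separately:
C gene: Cc × CC → 2 CC, 2 Cc → 4 C_ (out of 4)
P gene: Pp × Pp → 1 PP, 2 Pp, 1 pp → 3 P_ : 1 pp (out of 4)
Genotype classes (out of 4 × 4 = 16): C_P_ = 4×3 = 12; C_pp = 4×1 = 4
Apply the phenotype rules: C_P_ (12) → purple; C_pp (4) → white
Phenotype counts (out of 16): 12 purple, 4 white
white: 4 out of 16 → fraction 1/4
Expected count = 1/4 × 1680 = 420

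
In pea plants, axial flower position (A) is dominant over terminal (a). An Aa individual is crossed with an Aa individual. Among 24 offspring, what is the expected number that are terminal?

Punnett square for Aa × Aa:
Offspring genotypes: 1 AA, 2 Aa, 1 aa
axial: 3, terminal: 1
terminal: 1 out of 4 → fraction 1/4
Expected count = 1/4 × 24 = 6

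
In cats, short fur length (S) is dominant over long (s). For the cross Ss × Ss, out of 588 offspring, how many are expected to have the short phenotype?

Punnett square for Ss × Ss:
Offspring genotypes: 1 SS, 2 Ss, 1 ss
Total offspring: 4
Count with target: 3
Probability: 3/4
Expected count = 3/4 × 588 = 441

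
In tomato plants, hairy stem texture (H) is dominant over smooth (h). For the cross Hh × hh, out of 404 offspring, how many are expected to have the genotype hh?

Punnett square for Hh × hh:
Offspring genotypes: 2 Hh, 2 hh
Total offspring: 4
Count with target: 2
Probability: 2/4 = 1/2
Expected count = 1/2 × 404 = 202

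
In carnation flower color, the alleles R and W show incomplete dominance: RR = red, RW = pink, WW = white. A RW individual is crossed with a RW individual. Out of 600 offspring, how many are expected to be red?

Punnett square for RW × RW:
Offspring genotypes: 1 RR, 2 RW, 1 WW
Phenotype counts: 1 red, 2 pink, 1 white
red: 1 out of 4 → fraction 1/4
Expected count = 1/4 × 600 = 150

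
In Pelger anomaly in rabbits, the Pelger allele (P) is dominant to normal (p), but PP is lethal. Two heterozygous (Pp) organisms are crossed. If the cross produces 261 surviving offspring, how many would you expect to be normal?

Cross: Pp × Pp
Punnett square offspring (before lethality): 1 PP, 2 Pp, 1 pp
The PP genotype is lethal (embryos die); surviving offspring: 2 Pp, 1 pp
normal: 1 out of 3 → fraction 1/3
Expected count = 1/3 × 261 = 87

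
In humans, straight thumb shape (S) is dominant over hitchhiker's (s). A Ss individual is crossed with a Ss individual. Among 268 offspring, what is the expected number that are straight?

Punnett square for Ss × Ss:
Offspring genotypes: 1 SS, 2 Ss, 1 ss
straight: 3, hitchhiker's: 1
straight: 3 out of 4 → fraction 3/4
Expected count = 3/4 × 268 = 201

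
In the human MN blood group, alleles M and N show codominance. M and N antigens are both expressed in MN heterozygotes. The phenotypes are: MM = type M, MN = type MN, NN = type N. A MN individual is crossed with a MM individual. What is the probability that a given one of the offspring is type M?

Punnett square for MN × MM:
Offspring genotypes: 2 MM, 2 MN
Phenotype counts: 2 type M, 2 type MN
type M: 2 out of 4
Probability: 2/4 = 1/2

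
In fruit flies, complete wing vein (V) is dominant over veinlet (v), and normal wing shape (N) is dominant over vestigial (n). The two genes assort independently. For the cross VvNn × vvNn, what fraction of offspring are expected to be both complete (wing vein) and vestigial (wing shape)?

Dihybrid cross VvNn × vvNn — consider each gene separately:
wing vein: Vv × vv → 2 Vv, 2 vv → 2 V_ : 2 vv (out of 4)
wing shape: Nn × Nn → 1 NN, 2 Nn, 1 nn → 3 N_ : 1 nn (out of 4)
Looking for: complete (V_) and vestigial (nn)
P(complete) = 2/4, P(vestigial) = 1/4
P(both) = 2/4 × 1/4 = 2/16 = 1/8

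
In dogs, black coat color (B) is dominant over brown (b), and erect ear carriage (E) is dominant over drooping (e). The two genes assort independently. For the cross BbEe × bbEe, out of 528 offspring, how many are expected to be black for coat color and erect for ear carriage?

Dihybrid cross BbEe × bbEe — consider each gene separately:
coat color: Bb × bb → 2 Bb, 2 bb → 2 B_ : 2 bb (out of 4)
ear carriage: Ee × Ee → 1 EE, 2 Ee, 1 ee → 3 E_ : 1 ee (out of 4)
Looking for: black (B_) and erect (E_)
P(black) = 2/4, P(erect) = 3/4
P(both) = 2/4 × 3/4 = 6/16 = 3/8
Expected count = 3/8 × 528 = 198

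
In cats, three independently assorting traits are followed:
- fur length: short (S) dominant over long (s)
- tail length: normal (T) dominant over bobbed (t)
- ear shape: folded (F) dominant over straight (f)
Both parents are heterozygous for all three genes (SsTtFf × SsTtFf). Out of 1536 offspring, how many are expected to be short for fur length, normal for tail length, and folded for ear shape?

Trihybrid cross: SsTtFf × SsTtFf
Each trait segregates independently with a 3:1 phenotypic ratio, so each gene contributes 3/4 (dominant) or 1/4 (recessive).
Target: short (fur length), normal (tail length), folded (ear shape)
Probability = product of independent per-trait probabilities
= 3/4 × 3/4 × 3/4 = 27/64
Expected count = 27/64 × 1536 = 648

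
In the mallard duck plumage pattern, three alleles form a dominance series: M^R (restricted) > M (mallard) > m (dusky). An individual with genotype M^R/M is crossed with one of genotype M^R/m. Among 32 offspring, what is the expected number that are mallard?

Cross: M^R/M × M^R/m
Allele dominance: M^R > M > m
Offspring genotypes: 1 M^R/M^R, 1 M^R/m, 1 M^R/M, 1 M/m
Phenotype counts: 3 restricted, 1 mallard
mallard: 1 out of 4 → fraction 1/4
Expected count = 1/4 × 32 = 8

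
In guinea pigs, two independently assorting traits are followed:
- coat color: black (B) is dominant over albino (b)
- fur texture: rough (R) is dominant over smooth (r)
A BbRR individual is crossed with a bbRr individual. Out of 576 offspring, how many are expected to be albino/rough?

Dihybrid cross BbRR × bbRr — consider each gene separately:
coat color: Bb × bb → 2 Bb, 2 bb → 2 B_ : 2 bb (out of 4)
fur texture: RR × Rr → 2 RR, 2 Rr → 4 R_ (out of 4)
Combine (counts out of 4 × 4 = 16): black/rough (B_R_) = 2×4 = 8; albino/rough (bbR_) = 2×4 = 8
Phenotype counts (out of 16): 8 black/rough, 8 albino/rough
albino/rough: 8 out of 16 → fraction 1/2
Expected count = 1/2 × 576 = 288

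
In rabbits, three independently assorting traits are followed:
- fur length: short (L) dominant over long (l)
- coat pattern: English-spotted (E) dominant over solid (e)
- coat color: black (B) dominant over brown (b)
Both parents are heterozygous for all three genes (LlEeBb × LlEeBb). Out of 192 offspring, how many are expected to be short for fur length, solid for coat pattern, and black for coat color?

Trihybrid cross: LlEeBb × LlEeBb
Each trait segregates independently with a 3:1 phenotypic ratio, so each gene contributes 3/4 (dominant) or 1/4 (recessive).
Target: short (fur length), solid (coat pattern), black (coat color)
Probability = product of independent per-trait probabilities
= 3/4 × 1/4 × 3/4 = 9/64
Expected count = 9/64 × 192 = 27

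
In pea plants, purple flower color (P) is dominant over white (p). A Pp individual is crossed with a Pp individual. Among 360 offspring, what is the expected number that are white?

Punnett square for Pp × Pp:
Offspring genotypes: 1 PP, 2 Pp, 1 pp
purple: 3, white: 1
white: 1 out of 4 → fraction 1/4
Expected count = 1/4 × 360 = 90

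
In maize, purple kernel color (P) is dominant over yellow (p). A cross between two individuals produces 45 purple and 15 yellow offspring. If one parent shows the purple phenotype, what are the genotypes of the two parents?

Observed offspring: 45 purple, 15 yellow
The observed ratio simplifies to 3:1. Yellow (pp) offspring appear, so each parent must contribute one p allele. The parent stated to show purple carries P, so it is Pp. The other parent is then either Pp or pp: Pp × pp would give a 1:1 split, whereas Pp × Pp gives 3:1 — matching the data. So both parents are heterozygous (Pp × Pp).
Parent genotypes: Pp × Pp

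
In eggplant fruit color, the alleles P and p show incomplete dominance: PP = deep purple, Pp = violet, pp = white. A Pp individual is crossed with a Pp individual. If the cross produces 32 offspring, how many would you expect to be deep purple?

Punnett square for Pp × Pp:
Offspring genotypes: 1 PP, 2 Pp, 1 pp
Phenotype counts: 1 deep purple, 2 violet, 1 white
deep purple: 1 out of 4 → fraction 1/4
Expected count = 1/4 × 32 = 8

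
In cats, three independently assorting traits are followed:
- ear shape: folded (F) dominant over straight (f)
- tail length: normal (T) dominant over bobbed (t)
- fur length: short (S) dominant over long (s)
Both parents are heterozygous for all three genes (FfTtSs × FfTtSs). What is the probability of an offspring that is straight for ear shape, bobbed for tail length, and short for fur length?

Trihybrid cross: FfTtSs × FfTtSs
Each trait segregates independently with a 3:1 phenotypic ratio, so each gene contributes 3/4 (dominant) or 1/4 (recessive).
Target: straight (ear shape), bobbed (tail length), short (fur length)
Probability = product of independent per-trait probabilities
= 1/4 × 1/4 × 3/4 = 3/64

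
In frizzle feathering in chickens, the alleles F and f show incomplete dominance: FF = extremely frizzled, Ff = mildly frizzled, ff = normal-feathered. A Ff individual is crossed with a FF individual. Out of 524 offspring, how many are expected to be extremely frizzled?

Punnett square for Ff × FF:
Offspring genotypes: 2 FF, 2 Ff
Phenotype counts: 2 extremely frizzled, 2 mildly frizzled
extremely frizzled: 2 out of 4 → fraction 1/2
Expected count = 1/2 × 524 = 262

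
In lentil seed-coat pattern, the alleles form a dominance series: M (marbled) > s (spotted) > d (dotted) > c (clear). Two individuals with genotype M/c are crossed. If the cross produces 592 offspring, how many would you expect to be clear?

Cross: M/c × M/c
Allele dominance: M > s > d > c
Offspring genotypes: 1 M/M, 2 M/c, 1 c/c
Phenotype counts: 3 marbled, 1 clear
clear: 1 out of 4 → fraction 1/4
Expected count = 1/4 × 592 = 148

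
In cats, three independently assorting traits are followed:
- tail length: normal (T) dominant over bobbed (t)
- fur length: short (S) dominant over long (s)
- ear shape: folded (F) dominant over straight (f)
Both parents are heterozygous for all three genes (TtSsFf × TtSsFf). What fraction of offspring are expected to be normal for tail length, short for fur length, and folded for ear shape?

Trihybrid cross: TtSsFf × TtSsFf
Each trait segregates independently with a 3:1 phenotypic ratio, so each gene contributes 3/4 (dominant) or 1/4 (recessive).
Target: normal (tail length), short (fur length), folded (ear shape)
Probability = product of independent per-trait probabilities
= 3/4 × 3/4 × 3/4 = 27/64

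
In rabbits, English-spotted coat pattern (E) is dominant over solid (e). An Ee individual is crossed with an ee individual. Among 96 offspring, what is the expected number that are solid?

Punnett square for Ee × ee:
Offspring genotypes: 2 Ee, 2 ee
English-spotted: 2, solid: 2
solid: 2 out of 4 → fraction 1/2
Expected count = 1/2 × 96 = 48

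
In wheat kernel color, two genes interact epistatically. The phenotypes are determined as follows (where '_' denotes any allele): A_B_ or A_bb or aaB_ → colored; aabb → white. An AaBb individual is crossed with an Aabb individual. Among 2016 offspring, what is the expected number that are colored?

Cross: AaBb × Aabb — consider each gene separately:
A gene: Aa × Aa → 1 AA, 2 Aa, 1 aa → 3 A_ : 1 aa (out of 4)
B gene: Bb × bb → 2 Bb, 2 bb → 2 B_ : 2 bb (out of 4)
Genotype classes (out of 4 × 4 = 16): A_B_ = 3×2 = 6; A_bb = 3×2 = 6; aaB_ = 1×2 = 2; aabb = 1×2 = 2
Apply the phenotype rules: A_B_ (6) + A_bb (6) + aaB_ (2) → colored; aabb (2) → white
Phenotype counts (out of 16): 14 colored, 2 white
colored: 14 out of 16 → fraction 7/8
Expected count = 7/8 × 2016 = 1764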